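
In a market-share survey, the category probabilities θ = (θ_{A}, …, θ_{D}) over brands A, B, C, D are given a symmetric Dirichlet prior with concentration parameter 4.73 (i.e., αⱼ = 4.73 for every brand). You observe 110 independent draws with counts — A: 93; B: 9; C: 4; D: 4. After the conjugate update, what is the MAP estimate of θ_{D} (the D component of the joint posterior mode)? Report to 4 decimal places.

0.0619

The Dirichlet prior is conjugate to the Multinomial likelihood: each posterior αⱼ = prior αⱼ + observed count nⱼ.
Posterior concentration: (97.73, 13.73, 8.73, 8.73), total = 128.92.
Joint mode component: (α_{D}−1)/(Σα−K) = 7.73/124.92 = 0.0619.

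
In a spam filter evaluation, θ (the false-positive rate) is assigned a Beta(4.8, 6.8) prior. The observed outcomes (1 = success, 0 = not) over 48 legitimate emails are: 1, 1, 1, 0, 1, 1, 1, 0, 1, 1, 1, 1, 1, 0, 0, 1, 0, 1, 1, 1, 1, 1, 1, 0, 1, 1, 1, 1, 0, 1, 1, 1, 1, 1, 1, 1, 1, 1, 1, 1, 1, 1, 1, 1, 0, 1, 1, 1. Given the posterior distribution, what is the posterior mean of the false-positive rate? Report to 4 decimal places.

0.7517

The Beta prior is conjugate to a Binomial/Bernoulli likelihood; the update adds successes to α and failures to β.
Posterior: Beta(α+k, β+n−k) = Beta(4.8+40, 6.8+8) = Beta(44.8, 14.8).
Posterior mean = α/(α+β) = 44.8/59.6 = 0.7517.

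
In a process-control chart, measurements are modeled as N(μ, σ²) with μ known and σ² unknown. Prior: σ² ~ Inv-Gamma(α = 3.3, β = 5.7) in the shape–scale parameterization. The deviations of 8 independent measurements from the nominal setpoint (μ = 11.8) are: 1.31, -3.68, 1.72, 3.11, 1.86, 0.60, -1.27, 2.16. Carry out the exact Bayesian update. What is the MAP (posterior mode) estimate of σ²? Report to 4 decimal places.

With known mean μ and an Inverse-Gamma(α, β) prior on σ², the Normal likelihood is conjugate: posterior is Inv-Gamma(α + n/2, β + Σ(xᵢ−μ)²/2).
Σ(xᵢ−μ)² = (1.31)² + (-3.68)² + (1.72)² + (3.11)² + (1.86)² + (0.60)² + (-1.27)² + (2.16)² = 37.9871.
Posterior: Inv-Gamma(3.3 + 8/2, 5.7 + 37.9871/2) = Inv-Gamma(7.30, 24.69355).
Mode = β/(α+1) = 24.69355/8.30 = 2.9751.

2.9751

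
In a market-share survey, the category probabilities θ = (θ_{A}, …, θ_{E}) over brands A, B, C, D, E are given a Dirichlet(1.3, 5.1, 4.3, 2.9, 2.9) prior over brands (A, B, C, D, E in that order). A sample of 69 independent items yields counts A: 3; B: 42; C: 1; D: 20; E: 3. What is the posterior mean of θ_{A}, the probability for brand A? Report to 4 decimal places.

0.0503

The Dirichlet prior is conjugate to the Multinomial likelihood: each posterior αⱼ = prior αⱼ + observed count nⱼ.
Posterior concentration: (4.3, 47.1, 5.3, 22.9, 5.9), total = 85.5.
E[θ_{A}|data] = α_{A}/Σα = 4.3/85.5 = 0.0503.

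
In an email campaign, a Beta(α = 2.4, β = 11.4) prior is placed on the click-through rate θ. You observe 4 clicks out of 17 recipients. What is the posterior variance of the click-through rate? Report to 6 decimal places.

The Beta prior is conjugate to a Binomial/Bernoulli likelihood; the update adds successes to α and failures to β.
Posterior: Beta(α+k, β+n−k) = Beta(2.4+4, 11.4+13) = Beta(6.4, 24.4).
Var = αβ/((α+β)²(α+β+1)) = 6.4·24.4/(30.8²·31.8) = 0.005177.

0.005177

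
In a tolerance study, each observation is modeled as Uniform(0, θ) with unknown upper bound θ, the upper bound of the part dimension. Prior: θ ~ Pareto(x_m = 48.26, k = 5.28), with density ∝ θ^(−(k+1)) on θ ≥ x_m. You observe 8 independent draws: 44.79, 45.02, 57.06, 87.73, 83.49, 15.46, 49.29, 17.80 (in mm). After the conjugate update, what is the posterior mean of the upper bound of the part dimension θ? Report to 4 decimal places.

94.8741

A Pareto(scale x_m, shape k) prior on the upper bound θ of Uniform(0, θ) is conjugate: posterior is Pareto(max(x_m, max xᵢ), k + n).
Sample maximum = 87.73; prior scale x_m = 48.26 → posterior scale = max = 87.73.
Posterior shape = 5.28 + 8 = 13.28.
E[θ|data] = k·x_m/(k−1) = 13.28·87.73/12.28 = 94.8741.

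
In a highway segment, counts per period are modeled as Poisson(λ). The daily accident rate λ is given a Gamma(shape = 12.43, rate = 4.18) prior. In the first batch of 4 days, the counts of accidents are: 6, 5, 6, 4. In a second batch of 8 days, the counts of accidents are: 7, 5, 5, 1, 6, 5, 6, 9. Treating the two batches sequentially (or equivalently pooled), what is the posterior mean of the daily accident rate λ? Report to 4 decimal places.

4.7855

With a Gamma(shape α, rate β) prior, the Poisson likelihood is conjugate: the posterior is Gamma(α + ΣXᵢ, β + n).
Batch 1: sum of counts S = 21 over n = 4 days.
After batch 1: Gamma(α+S, β+n) = Gamma(12.43+21, 4.18+4) = Gamma(33.43, 8.18).
Batch 2: sum of counts S = 44 over n = 8 days.
After batch 2: Gamma(α+S, β+n) = Gamma(33.43+44, 8.18+8) = Gamma(77.43, 16.18).
Posterior mean = α/β = 77.43/16.18 = 4.7855.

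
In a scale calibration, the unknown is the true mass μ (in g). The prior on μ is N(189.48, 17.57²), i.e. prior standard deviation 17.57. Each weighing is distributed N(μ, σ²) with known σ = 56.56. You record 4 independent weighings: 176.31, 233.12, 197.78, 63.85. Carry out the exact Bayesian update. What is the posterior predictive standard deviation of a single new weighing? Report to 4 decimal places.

For Normal data with known variance σ², a Normal(μ₀, σ₀²) prior on μ is conjugate. Posterior precision = 1/σ₀² + n/σ²; posterior mean is the precision-weighted average of μ₀ and x̄.
σ₀² = 17.57² = 308.7049, σ² = 56.56² = 3199.0336; σ² + n·σ₀² = 3199.0336 + 4·308.7049 = 4433.8532.
Posterior precision = 1/σ₀² + n/σ² = 1/308.7049 + 4/3199.0336 = (σ² + n·σ₀²)/(σ₀²σ²) = 4433.8532/(308.7049·3199.0336); posterior variance σₙ² = σ₀²σ²/(σ² + n·σ₀²) = 308.7049·3199.0336/4433.8532 = 222.731178.
Predictive variance for one new observation = σₙ² + σ² = 308.7049·3199.0336/4433.8532 + 3199.0336 = σ²·(σ₀² + 4433.8532)/4433.8532 = 3199.0336·4742.5581/4433.8532 = 3421.764778; SD = √(3199.0336·4742.5581/4433.8532) = 58.4959.

58.4959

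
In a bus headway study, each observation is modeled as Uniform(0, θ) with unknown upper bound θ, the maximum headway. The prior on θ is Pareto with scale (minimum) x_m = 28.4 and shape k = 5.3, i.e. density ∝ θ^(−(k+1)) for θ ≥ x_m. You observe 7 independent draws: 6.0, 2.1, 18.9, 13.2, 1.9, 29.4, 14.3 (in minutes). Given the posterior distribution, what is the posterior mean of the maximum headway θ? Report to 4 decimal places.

A Pareto(scale x_m, shape k) prior on the upper bound θ of Uniform(0, θ) is conjugate: posterior is Pareto(max(x_m, max xᵢ), k + n).
Sample maximum = 29.4; prior scale x_m = 28.4 → posterior scale = max = 29.4.
Posterior shape = 5.3 + 7 = 12.3.
E[θ|data] = k·x_m/(k−1) = 12.3·29.4/11.3 = 32.0018.

32.0018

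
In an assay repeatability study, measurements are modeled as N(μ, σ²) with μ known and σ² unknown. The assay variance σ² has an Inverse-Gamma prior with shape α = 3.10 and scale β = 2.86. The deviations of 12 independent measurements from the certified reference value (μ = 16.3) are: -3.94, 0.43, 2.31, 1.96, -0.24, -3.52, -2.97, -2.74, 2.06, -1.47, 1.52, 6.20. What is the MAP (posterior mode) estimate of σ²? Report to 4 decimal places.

5.2741

With known mean μ and an Inverse-Gamma(α, β) prior on σ², the Normal likelihood is conjugate: posterior is Inv-Gamma(α + n/2, β + Σ(xᵢ−μ)²/2).
Σ(xᵢ−μ)² = (-3.94)² + (0.43)² + (2.31)² + (1.96)² + (-0.24)² + (-3.52)² + (-2.97)² + (-2.74)² + (2.06)² + (-1.47)² + (1.52)² + (6.20)² = 100.8176.
Posterior: Inv-Gamma(3.10 + 12/2, 2.86 + 100.8176/2) = Inv-Gamma(9.10, 53.26880).
Mode = β/(α+1) = 53.26880/10.10 = 5.2741.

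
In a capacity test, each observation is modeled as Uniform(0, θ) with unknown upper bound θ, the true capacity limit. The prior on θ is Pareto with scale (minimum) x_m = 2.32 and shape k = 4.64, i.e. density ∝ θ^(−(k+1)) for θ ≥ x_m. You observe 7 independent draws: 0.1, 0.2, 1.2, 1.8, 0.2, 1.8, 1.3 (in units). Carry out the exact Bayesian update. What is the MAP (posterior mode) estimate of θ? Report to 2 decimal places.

2.32

A Pareto(scale x_m, shape k) prior on the upper bound θ of Uniform(0, θ) is conjugate: posterior is Pareto(max(x_m, max xᵢ), k + n).
Sample maximum = 1.8; prior scale x_m = 2.32 → posterior scale = max = 2.32.
Posterior shape = 4.64 + 7 = 11.64.
The Pareto density is decreasing on [x_m, ∞), so the mode is x_m = 2.32.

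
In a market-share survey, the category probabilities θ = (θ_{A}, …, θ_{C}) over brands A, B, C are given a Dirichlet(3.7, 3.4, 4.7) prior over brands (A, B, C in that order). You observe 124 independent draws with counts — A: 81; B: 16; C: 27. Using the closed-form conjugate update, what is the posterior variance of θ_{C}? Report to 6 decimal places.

The Dirichlet prior is conjugate to the Multinomial likelihood: each posterior αⱼ = prior αⱼ + observed count nⱼ.
Posterior concentration: (84.7, 19.4, 31.7), total = 135.8.
Var[θ_j] = α_j(Σα−α_j)/((Σα)²(Σα+1)) = 31.7·104.1/(135.8²·136.8) = 0.001308.

0.001308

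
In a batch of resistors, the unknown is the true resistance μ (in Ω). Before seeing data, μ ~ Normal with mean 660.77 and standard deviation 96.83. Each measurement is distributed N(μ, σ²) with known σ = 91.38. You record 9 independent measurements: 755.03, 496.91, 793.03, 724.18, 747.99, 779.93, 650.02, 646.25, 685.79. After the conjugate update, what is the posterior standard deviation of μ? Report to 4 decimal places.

29.0563

For Normal data with known variance σ², a Normal(μ₀, σ₀²) prior on μ is conjugate. Posterior precision = 1/σ₀² + n/σ²; posterior mean is the precision-weighted average of μ₀ and x̄.
σ₀² = 96.83² = 9376.0489, σ² = 91.38² = 8350.3044; σ² + n·σ₀² = 8350.3044 + 9·9376.0489 = 92734.7445.
Posterior precision = 1/σ₀² + n/σ² = 1/9376.0489 + 9/8350.3044 = (σ² + n·σ₀²)/(σ₀²σ²) = 92734.7445/(9376.0489·8350.3044); posterior variance σₙ² = σ₀²σ²/(σ² + n·σ₀²) = 9376.0489·8350.3044/92734.7445 = 844.266761.
Posterior SD = √σₙ² = √(9376.0489·8350.3044/92734.7445) = 29.0563.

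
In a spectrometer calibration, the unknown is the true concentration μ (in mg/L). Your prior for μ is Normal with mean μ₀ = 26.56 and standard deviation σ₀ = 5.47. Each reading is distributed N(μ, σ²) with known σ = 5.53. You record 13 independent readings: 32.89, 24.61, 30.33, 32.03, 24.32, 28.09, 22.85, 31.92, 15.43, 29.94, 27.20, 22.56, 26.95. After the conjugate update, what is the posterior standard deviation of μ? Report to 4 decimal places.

1.4768

For Normal data with known variance σ², a Normal(μ₀, σ₀²) prior on μ is conjugate. Posterior precision = 1/σ₀² + n/σ²; posterior mean is the precision-weighted average of μ₀ and x̄.
σ₀² = 5.47² = 29.9209, σ² = 5.53² = 30.5809; σ² + n·σ₀² = 30.5809 + 13·29.9209 = 419.5526.
Posterior precision = 1/σ₀² + n/σ² = 1/29.9209 + 13/30.5809 = (σ² + n·σ₀²)/(σ₀²σ²) = 419.5526/(29.9209·30.5809); posterior variance σₙ² = σ₀²σ²/(σ² + n·σ₀²) = 29.9209·30.5809/419.5526 = 2.180914.
Posterior SD = √σₙ² = √(29.9209·30.5809/419.5526) = 1.4768.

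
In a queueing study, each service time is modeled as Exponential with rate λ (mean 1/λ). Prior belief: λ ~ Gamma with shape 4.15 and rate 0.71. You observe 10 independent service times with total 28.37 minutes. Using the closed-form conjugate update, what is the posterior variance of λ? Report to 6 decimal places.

0.016733

With a Gamma(shape α, rate β) prior on the exponential rate λ, the posterior after n observations with total T = Σxᵢ is Gamma(α+n, β+T).
Posterior: Gamma(4.15+10, 0.71+28.37) = Gamma(14.15, 29.08).
Var = α/β² = 0.016733.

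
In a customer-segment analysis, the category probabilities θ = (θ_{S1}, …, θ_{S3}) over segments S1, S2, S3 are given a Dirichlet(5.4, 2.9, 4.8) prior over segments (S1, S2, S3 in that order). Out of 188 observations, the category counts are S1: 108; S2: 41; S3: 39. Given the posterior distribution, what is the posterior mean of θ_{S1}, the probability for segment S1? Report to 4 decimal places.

0.5639

The Dirichlet prior is conjugate to the Multinomial likelihood: each posterior αⱼ = prior αⱼ + observed count nⱼ.
Posterior concentration: (113.4, 43.9, 43.8), total = 201.1.
E[θ_{S1}|data] = α_{S1}/Σα = 113.4/201.1 = 0.5639.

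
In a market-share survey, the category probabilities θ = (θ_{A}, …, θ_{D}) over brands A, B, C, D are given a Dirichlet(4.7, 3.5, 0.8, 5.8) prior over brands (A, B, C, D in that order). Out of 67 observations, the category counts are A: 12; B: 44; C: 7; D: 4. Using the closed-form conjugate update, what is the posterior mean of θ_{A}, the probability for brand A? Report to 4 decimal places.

The Dirichlet prior is conjugate to the Multinomial likelihood: each posterior αⱼ = prior αⱼ + observed count nⱼ.
Posterior concentration: (16.7, 47.5, 7.8, 9.8), total = 81.8.
E[θ_{A}|data] = α_{A}/Σα = 16.7/81.8 = 0.2042.

0.2042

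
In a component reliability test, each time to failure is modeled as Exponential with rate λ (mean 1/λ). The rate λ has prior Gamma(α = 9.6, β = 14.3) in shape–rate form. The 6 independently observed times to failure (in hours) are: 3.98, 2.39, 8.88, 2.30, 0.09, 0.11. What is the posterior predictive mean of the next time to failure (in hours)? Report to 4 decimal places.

With a Gamma(shape α, rate β) prior on the exponential rate λ, the posterior after n observations with total T = Σxᵢ is Gamma(α+n, β+T).
Sum of observations T = 17.75 hours; n = 6.
Posterior: Gamma(9.6+6, 14.3+17.75) = Gamma(15.6, 32.05).
The predictive distribution for the next observation is Lomax; its mean is β/(α−1) = 32.05/14.6 = 2.1952.

2.1952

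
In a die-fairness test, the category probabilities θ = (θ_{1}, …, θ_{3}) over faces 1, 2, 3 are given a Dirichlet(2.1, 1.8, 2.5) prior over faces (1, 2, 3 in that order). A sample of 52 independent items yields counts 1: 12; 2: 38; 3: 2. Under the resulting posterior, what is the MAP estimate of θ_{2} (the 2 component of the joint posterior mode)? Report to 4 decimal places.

0.7004

The Dirichlet prior is conjugate to the Multinomial likelihood: each posterior αⱼ = prior αⱼ + observed count nⱼ.
Posterior concentration: (14.1, 39.8, 4.5), total = 58.4.
Joint mode component: (α_{2}−1)/(Σα−K) = 38.8/55.4 = 0.7004.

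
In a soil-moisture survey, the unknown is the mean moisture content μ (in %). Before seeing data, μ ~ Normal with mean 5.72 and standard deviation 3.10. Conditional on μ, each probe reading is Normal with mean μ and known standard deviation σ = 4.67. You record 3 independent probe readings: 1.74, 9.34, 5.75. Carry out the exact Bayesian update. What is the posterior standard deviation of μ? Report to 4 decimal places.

2.0344

For Normal data with known variance σ², a Normal(μ₀, σ₀²) prior on μ is conjugate. Posterior precision = 1/σ₀² + n/σ²; posterior mean is the precision-weighted average of μ₀ and x̄.
σ₀² = 3.10² = 9.61, σ² = 4.67² = 21.8089; σ² + n·σ₀² = 21.8089 + 3·9.61 = 50.6389.
Posterior precision = 1/σ₀² + n/σ² = 1/9.61 + 3/21.8089 = (σ² + n·σ₀²)/(σ₀²σ²) = 50.6389/(9.61·21.8089); posterior variance σₙ² = σ₀²σ²/(σ² + n·σ₀²) = 9.61·21.8089/50.6389 = 4.138785.
Posterior SD = √σₙ² = √(9.61·21.8089/50.6389) = 2.0344.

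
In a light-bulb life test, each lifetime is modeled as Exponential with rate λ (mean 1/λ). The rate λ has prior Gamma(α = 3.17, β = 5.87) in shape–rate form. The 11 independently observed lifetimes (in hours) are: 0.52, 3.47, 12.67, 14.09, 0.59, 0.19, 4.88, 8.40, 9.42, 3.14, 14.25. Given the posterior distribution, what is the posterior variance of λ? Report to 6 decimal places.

0.002360

With a Gamma(shape α, rate β) prior on the exponential rate λ, the posterior after n observations with total T = Σxᵢ is Gamma(α+n, β+T).
Sum of observations T = 71.62 hours; n = 11.
Posterior: Gamma(3.17+11, 5.87+71.62) = Gamma(14.17, 77.49).
Var = α/β² = 0.002360.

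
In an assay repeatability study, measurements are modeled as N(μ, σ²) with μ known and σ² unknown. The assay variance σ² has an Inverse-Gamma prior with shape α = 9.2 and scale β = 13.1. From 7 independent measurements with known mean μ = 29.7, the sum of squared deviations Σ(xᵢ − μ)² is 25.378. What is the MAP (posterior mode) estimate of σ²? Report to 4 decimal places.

With known mean μ and an Inverse-Gamma(α, β) prior on σ², the Normal likelihood is conjugate: posterior is Inv-Gamma(α + n/2, β + Σ(xᵢ−μ)²/2).
Posterior: Inv-Gamma(9.2 + 7/2, 13.1 + 25.378/2) = Inv-Gamma(12.70, 25.7890).
Mode = β/(α+1) = 25.7890/13.70 = 1.8824.

1.8824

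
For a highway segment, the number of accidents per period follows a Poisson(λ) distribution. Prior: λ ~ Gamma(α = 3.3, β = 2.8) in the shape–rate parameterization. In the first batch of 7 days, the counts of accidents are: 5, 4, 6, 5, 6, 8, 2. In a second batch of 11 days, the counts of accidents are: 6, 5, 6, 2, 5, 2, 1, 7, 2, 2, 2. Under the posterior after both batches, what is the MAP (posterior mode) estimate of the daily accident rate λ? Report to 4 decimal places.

With a Gamma(shape α, rate β) prior, the Poisson likelihood is conjugate: the posterior is Gamma(α + ΣXᵢ, β + n).
Batch 1: sum of counts S = 36 over n = 7 days.
After batch 1: Gamma(α+S, β+n) = Gamma(3.3+36, 2.8+7) = Gamma(39.3, 9.8).
Batch 2: sum of counts S = 40 over n = 11 days.
After batch 2: Gamma(α+S, β+n) = Gamma(39.3+40, 9.8+11) = Gamma(79.3, 20.8).
Mode of Gamma(α,β) for α≥1 is (α−1)/β = 78.3/20.8 = 3.7644.

3.7644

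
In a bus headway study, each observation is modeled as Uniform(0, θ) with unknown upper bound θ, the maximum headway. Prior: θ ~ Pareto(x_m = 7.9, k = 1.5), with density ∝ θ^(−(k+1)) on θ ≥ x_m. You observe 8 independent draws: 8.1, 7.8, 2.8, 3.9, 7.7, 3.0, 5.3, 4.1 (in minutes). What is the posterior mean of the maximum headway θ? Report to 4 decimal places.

A Pareto(scale x_m, shape k) prior on the upper bound θ of Uniform(0, θ) is conjugate: posterior is Pareto(max(x_m, max xᵢ), k + n).
Sample maximum = 8.1; prior scale x_m = 7.9 → posterior scale = max = 8.1.
Posterior shape = 1.5 + 8 = 9.5.
E[θ|data] = k·x_m/(k−1) = 9.5·8.1/8.5 = 9.0529.

9.0529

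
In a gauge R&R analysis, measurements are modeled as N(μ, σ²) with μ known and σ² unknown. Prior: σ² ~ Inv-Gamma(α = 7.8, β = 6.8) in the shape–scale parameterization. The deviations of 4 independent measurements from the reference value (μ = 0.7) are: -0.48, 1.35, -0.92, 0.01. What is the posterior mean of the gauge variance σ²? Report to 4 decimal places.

0.9375

With known mean μ and an Inverse-Gamma(α, β) prior on σ², the Normal likelihood is conjugate: posterior is Inv-Gamma(α + n/2, β + Σ(xᵢ−μ)²/2).
Σ(xᵢ−μ)² = (-0.48)² + (1.35)² + (-0.92)² + (0.01)² = 2.8994.
Posterior: Inv-Gamma(7.8 + 4/2, 6.8 + 2.8994/2) = Inv-Gamma(9.80, 8.24970).
E[σ²|data] = β/(α−1) = 8.24970/8.80 = 0.9375.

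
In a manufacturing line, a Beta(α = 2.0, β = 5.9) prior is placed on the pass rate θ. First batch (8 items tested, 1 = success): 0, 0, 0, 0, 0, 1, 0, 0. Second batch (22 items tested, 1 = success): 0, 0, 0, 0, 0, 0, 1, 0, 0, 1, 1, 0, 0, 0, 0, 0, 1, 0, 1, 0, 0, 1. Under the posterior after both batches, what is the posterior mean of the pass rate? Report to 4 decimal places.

0.2375

The Beta prior is conjugate to a Binomial/Bernoulli likelihood; the update adds successes to α and failures to β.
After batch 1: Beta(2.0+1, 5.9+7) = Beta(3.0, 12.9).
After batch 2: Beta(3.0+6, 12.9+16) = Beta(9.0, 28.9).
Posterior mean = α/(α+β) = 9.0/37.9 = 0.2375.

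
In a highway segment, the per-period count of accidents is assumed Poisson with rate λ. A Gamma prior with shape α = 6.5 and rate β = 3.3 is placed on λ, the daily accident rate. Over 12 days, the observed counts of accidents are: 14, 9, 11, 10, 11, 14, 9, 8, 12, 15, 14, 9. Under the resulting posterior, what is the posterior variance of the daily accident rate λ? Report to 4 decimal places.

With a Gamma(shape α, rate β) prior, the Poisson likelihood is conjugate: the posterior is Gamma(α + ΣXᵢ, β + n).
Sum of counts S = 136 over n = 12 days.
Posterior: Gamma(α+S, β+n) = Gamma(6.5+136, 3.3+12) = Gamma(142.5, 15.3).
Var = α/β² = 142.5/15.3² = 0.6087.

0.6087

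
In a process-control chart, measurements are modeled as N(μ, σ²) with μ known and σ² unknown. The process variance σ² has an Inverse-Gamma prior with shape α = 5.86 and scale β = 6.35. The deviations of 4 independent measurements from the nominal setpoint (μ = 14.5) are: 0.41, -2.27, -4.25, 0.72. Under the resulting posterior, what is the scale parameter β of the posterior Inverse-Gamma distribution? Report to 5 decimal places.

With known mean μ and an Inverse-Gamma(α, β) prior on σ², the Normal likelihood is conjugate: posterior is Inv-Gamma(α + n/2, β + Σ(xᵢ−μ)²/2).
Σ(xᵢ−μ)² = (0.41)² + (-2.27)² + (-4.25)² + (0.72)² = 23.9019.
Posterior: Inv-Gamma(5.86 + 4/2, 6.35 + 23.9019/2) = Inv-Gamma(7.86, 18.30095).
Posterior β = 18.30095.

18.30095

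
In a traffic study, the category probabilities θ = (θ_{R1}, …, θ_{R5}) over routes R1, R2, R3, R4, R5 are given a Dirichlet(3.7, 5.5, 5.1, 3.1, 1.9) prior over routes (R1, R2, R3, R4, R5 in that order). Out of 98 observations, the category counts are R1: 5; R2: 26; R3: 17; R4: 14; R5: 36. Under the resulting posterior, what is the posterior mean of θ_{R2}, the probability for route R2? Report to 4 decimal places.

0.2685

The Dirichlet prior is conjugate to the Multinomial likelihood: each posterior αⱼ = prior αⱼ + observed count nⱼ.
Posterior concentration: (8.7, 31.5, 22.1, 17.1, 37.9), total = 117.3.
E[θ_{R2}|data] = α_{R2}/Σα = 31.5/117.3 = 0.2685.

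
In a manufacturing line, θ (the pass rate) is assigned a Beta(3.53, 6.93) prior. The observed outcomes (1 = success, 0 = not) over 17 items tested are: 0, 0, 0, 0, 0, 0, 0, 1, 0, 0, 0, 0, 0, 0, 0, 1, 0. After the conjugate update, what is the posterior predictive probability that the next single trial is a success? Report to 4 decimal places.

The Beta prior is conjugate to a Binomial/Bernoulli likelihood; the update adds successes to α and failures to β.
Posterior: Beta(α+k, β+n−k) = Beta(3.53+2, 6.93+15) = Beta(5.53, 21.93).
For a single future Bernoulli trial, P(success | data) = α/(α+β) = 0.2014.

0.2014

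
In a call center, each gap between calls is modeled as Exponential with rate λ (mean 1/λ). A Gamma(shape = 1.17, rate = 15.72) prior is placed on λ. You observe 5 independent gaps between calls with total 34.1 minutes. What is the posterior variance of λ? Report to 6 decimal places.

With a Gamma(shape α, rate β) prior on the exponential rate λ, the posterior after n observations with total T = Σxᵢ is Gamma(α+n, β+T).
Posterior: Gamma(1.17+5, 15.72+34.1) = Gamma(6.17, 49.82).
Var = α/β² = 0.002486.

0.002486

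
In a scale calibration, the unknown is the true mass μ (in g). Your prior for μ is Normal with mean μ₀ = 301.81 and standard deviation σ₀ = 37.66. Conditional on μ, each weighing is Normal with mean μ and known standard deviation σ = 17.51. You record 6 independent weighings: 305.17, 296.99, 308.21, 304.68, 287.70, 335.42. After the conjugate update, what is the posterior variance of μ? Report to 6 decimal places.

49.322927

For Normal data with known variance σ², a Normal(μ₀, σ₀²) prior on μ is conjugate. Posterior precision = 1/σ₀² + n/σ²; posterior mean is the precision-weighted average of μ₀ and x̄.
σ₀² = 37.66² = 1418.2756, σ² = 17.51² = 306.6001; σ² + n·σ₀² = 306.6001 + 6·1418.2756 = 8816.2537.
Posterior precision = 1/σ₀² + n/σ² = 1/1418.2756 + 6/306.6001 = (σ² + n·σ₀²)/(σ₀²σ²) = 8816.2537/(1418.2756·306.6001); posterior variance σₙ² = σ₀²σ²/(σ² + n·σ₀²) = 1418.2756·306.6001/8816.2537 = 49.322927.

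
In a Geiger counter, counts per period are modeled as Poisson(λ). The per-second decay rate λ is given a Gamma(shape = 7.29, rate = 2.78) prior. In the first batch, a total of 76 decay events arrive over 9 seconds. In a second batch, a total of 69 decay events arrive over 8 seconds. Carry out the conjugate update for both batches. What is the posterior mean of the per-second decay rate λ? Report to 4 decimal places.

With a Gamma(shape α, rate β) prior, the Poisson likelihood is conjugate: the posterior is Gamma(α + ΣXᵢ, β + n).
After batch 1: Gamma(α+S, β+n) = Gamma(7.29+76, 2.78+9) = Gamma(83.29, 11.78).
After batch 2: Gamma(α+S, β+n) = Gamma(83.29+69, 11.78+8) = Gamma(152.29, 19.78).
Posterior mean = α/β = 152.29/19.78 = 7.6992.

7.6992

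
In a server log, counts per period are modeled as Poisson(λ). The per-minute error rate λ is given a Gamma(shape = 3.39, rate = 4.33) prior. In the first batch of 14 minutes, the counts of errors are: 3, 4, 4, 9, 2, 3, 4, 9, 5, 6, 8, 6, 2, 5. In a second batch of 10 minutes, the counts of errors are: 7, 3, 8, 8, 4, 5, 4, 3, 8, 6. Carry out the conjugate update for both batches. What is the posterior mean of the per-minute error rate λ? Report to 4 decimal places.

4.5672

With a Gamma(shape α, rate β) prior, the Poisson likelihood is conjugate: the posterior is Gamma(α + ΣXᵢ, β + n).
Batch 1: sum of counts S = 70 over n = 14 minutes.
After batch 1: Gamma(α+S, β+n) = Gamma(3.39+70, 4.33+14) = Gamma(73.39, 18.33).
Batch 2: sum of counts S = 56 over n = 10 minutes.
After batch 2: Gamma(α+S, β+n) = Gamma(73.39+56, 18.33+10) = Gamma(129.39, 28.33).
Posterior mean = α/β = 129.39/28.33 = 4.5672.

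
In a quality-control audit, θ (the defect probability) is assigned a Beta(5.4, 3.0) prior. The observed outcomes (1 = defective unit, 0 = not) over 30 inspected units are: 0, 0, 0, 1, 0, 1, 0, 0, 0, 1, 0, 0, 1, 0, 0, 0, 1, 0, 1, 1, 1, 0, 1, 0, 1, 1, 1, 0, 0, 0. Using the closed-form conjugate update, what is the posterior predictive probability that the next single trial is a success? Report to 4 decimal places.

The Beta prior is conjugate to a Binomial/Bernoulli likelihood; the update adds successes to α and failures to β.
Posterior: Beta(α+k, β+n−k) = Beta(5.4+12, 3.0+18) = Beta(17.4, 21.0).
For a single future Bernoulli trial, P(success | data) = α/(α+β) = 0.4531.

0.4531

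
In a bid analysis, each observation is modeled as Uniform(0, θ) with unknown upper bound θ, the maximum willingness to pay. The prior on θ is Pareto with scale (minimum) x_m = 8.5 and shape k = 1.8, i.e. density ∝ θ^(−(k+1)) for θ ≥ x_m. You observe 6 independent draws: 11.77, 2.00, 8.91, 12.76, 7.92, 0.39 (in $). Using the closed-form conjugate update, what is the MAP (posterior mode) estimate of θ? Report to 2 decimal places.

A Pareto(scale x_m, shape k) prior on the upper bound θ of Uniform(0, θ) is conjugate: posterior is Pareto(max(x_m, max xᵢ), k + n).
Sample maximum = 12.76; prior scale x_m = 8.5 → posterior scale = max = 12.76.
Posterior shape = 1.8 + 6 = 7.8.
The Pareto density is decreasing on [x_m, ∞), so the mode is x_m = 12.76.

12.76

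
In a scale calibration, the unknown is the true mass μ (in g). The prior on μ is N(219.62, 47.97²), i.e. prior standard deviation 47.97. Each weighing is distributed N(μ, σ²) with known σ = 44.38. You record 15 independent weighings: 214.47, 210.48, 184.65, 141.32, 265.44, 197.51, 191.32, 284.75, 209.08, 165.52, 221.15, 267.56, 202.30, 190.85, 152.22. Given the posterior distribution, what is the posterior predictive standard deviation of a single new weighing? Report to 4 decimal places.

45.7581

For Normal data with known variance σ², a Normal(μ₀, σ₀²) prior on μ is conjugate. Posterior precision = 1/σ₀² + n/σ²; posterior mean is the precision-weighted average of μ₀ and x̄.
σ₀² = 47.97² = 2301.1209, σ² = 44.38² = 1969.5844; σ² + n·σ₀² = 1969.5844 + 15·2301.1209 = 36486.3979.
Posterior precision = 1/σ₀² + n/σ² = 1/2301.1209 + 15/1969.5844 = (σ² + n·σ₀²)/(σ₀²σ²) = 36486.3979/(2301.1209·1969.5844); posterior variance σₙ² = σ₀²σ²/(σ² + n·σ₀²) = 2301.1209·1969.5844/36486.3979 = 124.217574.
Predictive variance for one new observation = σₙ² + σ² = 2301.1209·1969.5844/36486.3979 + 1969.5844 = σ²·(σ₀² + 36486.3979)/36486.3979 = 1969.5844·38787.5188/36486.3979 = 2093.801974; SD = √(1969.5844·38787.5188/36486.3979) = 45.7581.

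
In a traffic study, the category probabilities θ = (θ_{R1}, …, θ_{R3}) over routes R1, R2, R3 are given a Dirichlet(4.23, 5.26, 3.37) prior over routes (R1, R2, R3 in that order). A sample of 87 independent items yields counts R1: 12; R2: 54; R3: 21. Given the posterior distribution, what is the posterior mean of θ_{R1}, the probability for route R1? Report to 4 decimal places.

The Dirichlet prior is conjugate to the Multinomial likelihood: each posterior αⱼ = prior αⱼ + observed count nⱼ.
Posterior concentration: (16.23, 59.26, 24.37), total = 99.86.
E[θ_{R1}|data] = α_{R1}/Σα = 16.23/99.86 = 0.1625.

0.1625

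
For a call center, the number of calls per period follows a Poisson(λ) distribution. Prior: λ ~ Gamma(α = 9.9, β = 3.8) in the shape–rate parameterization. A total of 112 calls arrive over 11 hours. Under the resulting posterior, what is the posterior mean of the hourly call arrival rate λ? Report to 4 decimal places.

8.2365

With a Gamma(shape α, rate β) prior, the Poisson likelihood is conjugate: the posterior is Gamma(α + ΣXᵢ, β + n).
Posterior: Gamma(α+S, β+n) = Gamma(9.9+112, 3.8+11) = Gamma(121.9, 14.8).
Posterior mean = α/β = 121.9/14.8 = 8.2365.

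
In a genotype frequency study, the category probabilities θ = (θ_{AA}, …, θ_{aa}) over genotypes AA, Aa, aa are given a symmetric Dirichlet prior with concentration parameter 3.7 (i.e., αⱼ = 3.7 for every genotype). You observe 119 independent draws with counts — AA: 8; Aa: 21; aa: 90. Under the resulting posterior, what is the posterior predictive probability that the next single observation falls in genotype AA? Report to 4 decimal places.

The Dirichlet prior is conjugate to the Multinomial likelihood: each posterior αⱼ = prior αⱼ + observed count nⱼ.
Posterior concentration: (11.7, 24.7, 93.7), total = 130.1.
P(next = AA | data) = α_{AA}/Σα = 0.0899.

0.0899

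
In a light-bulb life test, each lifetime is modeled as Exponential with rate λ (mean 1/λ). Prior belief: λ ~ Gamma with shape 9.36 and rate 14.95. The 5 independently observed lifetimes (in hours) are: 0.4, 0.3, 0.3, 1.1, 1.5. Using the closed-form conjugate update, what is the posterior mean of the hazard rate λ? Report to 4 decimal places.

With a Gamma(shape α, rate β) prior on the exponential rate λ, the posterior after n observations with total T = Σxᵢ is Gamma(α+n, β+T).
Sum of observations T = 3.6 hours; n = 5.
Posterior: Gamma(9.36+5, 14.95+3.6) = Gamma(14.36, 18.55).
Posterior mean of λ = α/β = 14.36/18.55 = 0.7741.

0.7741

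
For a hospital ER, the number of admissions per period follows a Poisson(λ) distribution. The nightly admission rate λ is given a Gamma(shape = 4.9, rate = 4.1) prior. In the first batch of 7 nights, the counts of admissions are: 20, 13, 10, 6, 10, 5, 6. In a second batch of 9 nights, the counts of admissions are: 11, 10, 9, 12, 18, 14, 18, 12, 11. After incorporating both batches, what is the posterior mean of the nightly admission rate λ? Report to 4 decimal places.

9.4478

With a Gamma(shape α, rate β) prior, the Poisson likelihood is conjugate: the posterior is Gamma(α + ΣXᵢ, β + n).
Batch 1: sum of counts S = 70 over n = 7 nights.
After batch 1: Gamma(α+S, β+n) = Gamma(4.9+70, 4.1+7) = Gamma(74.9, 11.1).
Batch 2: sum of counts S = 115 over n = 9 nights.
After batch 2: Gamma(α+S, β+n) = Gamma(74.9+115, 11.1+9) = Gamma(189.9, 20.1).
Posterior mean = α/β = 189.9/20.1 = 9.4478.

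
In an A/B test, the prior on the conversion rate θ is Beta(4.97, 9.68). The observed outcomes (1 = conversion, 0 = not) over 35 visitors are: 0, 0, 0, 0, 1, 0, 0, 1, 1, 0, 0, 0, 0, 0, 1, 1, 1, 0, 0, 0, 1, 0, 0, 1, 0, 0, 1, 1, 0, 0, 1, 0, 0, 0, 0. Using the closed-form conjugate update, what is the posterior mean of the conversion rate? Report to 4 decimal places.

0.3217

The Beta prior is conjugate to a Binomial/Bernoulli likelihood; the update adds successes to α and failures to β.
Posterior: Beta(α+k, β+n−k) = Beta(4.97+11, 9.68+24) = Beta(15.97, 33.68).
Posterior mean = α/(α+β) = 15.97/49.65 = 0.3217.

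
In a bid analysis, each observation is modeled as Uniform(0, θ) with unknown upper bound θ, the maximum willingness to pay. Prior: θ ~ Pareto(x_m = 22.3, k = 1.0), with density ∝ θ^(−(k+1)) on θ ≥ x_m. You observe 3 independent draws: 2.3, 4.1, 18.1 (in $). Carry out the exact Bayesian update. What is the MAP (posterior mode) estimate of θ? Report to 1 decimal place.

A Pareto(scale x_m, shape k) prior on the upper bound θ of Uniform(0, θ) is conjugate: posterior is Pareto(max(x_m, max xᵢ), k + n).
Sample maximum = 18.1; prior scale x_m = 22.3 → posterior scale = max = 22.3.
Posterior shape = 1.0 + 3 = 4.0.
The Pareto density is decreasing on [x_m, ∞), so the mode is x_m = 22.3.

22.3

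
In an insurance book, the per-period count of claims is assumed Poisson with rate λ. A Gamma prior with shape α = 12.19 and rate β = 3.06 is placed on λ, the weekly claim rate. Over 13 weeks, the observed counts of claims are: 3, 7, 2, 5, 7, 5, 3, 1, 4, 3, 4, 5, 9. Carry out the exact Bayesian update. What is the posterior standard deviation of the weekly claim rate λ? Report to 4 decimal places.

0.5217

With a Gamma(shape α, rate β) prior, the Poisson likelihood is conjugate: the posterior is Gamma(α + ΣXᵢ, β + n).
Sum of counts S = 58 over n = 13 weeks.
Posterior: Gamma(α+S, β+n) = Gamma(12.19+58, 3.06+13) = Gamma(70.19, 16.06).
SD = √α/β = √70.19/16.06 = 0.5217.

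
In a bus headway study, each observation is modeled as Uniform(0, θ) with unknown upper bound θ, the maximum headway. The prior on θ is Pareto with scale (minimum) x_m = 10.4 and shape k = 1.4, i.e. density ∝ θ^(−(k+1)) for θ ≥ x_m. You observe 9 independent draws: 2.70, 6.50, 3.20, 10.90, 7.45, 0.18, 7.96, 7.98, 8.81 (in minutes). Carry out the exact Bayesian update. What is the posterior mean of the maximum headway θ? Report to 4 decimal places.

A Pareto(scale x_m, shape k) prior on the upper bound θ of Uniform(0, θ) is conjugate: posterior is Pareto(max(x_m, max xᵢ), k + n).
Sample maximum = 10.90; prior scale x_m = 10.4 → posterior scale = max = 10.90.
Posterior shape = 1.4 + 9 = 10.4.
E[θ|data] = k·x_m/(k−1) = 10.4·10.90/9.4 = 12.0596.

12.0596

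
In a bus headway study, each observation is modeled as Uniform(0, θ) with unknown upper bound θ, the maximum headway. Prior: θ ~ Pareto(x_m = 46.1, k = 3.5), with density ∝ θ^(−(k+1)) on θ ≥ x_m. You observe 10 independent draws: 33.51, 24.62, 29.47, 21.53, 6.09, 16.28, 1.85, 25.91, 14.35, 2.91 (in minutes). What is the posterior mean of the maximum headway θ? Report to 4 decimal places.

A Pareto(scale x_m, shape k) prior on the upper bound θ of Uniform(0, θ) is conjugate: posterior is Pareto(max(x_m, max xᵢ), k + n).
Sample maximum = 33.51; prior scale x_m = 46.1 → posterior scale = max = 46.10.
Posterior shape = 3.5 + 10 = 13.5.
E[θ|data] = k·x_m/(k−1) = 13.5·46.10/12.5 = 49.7880.

49.7880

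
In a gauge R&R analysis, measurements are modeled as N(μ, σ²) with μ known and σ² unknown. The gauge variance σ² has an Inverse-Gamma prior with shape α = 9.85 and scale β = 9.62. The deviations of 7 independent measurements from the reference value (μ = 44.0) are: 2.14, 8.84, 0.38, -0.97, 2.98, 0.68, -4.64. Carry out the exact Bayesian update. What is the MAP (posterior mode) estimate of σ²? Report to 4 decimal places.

4.6663

With known mean μ and an Inverse-Gamma(α, β) prior on σ², the Normal likelihood is conjugate: posterior is Inv-Gamma(α + n/2, β + Σ(xᵢ−μ)²/2).
Σ(xᵢ−μ)² = (2.14)² + (8.84)² + (0.38)² + (-0.97)² + (2.98)² + (0.68)² + (-4.64)² = 114.6829.
Posterior: Inv-Gamma(9.85 + 7/2, 9.62 + 114.6829/2) = Inv-Gamma(13.35, 66.96145).
Mode = β/(α+1) = 66.96145/14.35 = 4.6663.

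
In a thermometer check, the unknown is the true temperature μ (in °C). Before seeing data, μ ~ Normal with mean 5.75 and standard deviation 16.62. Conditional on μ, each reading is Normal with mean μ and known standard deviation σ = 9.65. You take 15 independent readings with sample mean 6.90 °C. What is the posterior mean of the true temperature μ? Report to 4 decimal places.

6.8747

For Normal data with known variance σ², a Normal(μ₀, σ₀²) prior on μ is conjugate. Posterior precision = 1/σ₀² + n/σ²; posterior mean is the precision-weighted average of μ₀ and x̄.
n·x̄ = 15·6.90 = 103.5.
σ₀² = 16.62² = 276.2244, σ² = 9.65² = 93.1225; σ² + n·σ₀² = 93.1225 + 15·276.2244 = 4236.4885.
Posterior mean = (μ₀/σ₀² + n·x̄/σ²)/(1/σ₀² + n/σ²) = (σ²·μ₀ + σ₀²·n·x̄)/(σ² + n·σ₀²) = (93.1225·5.75 + 276.2244·103.5)/4236.4885 = 29124.679775/4236.4885 = 6.8747.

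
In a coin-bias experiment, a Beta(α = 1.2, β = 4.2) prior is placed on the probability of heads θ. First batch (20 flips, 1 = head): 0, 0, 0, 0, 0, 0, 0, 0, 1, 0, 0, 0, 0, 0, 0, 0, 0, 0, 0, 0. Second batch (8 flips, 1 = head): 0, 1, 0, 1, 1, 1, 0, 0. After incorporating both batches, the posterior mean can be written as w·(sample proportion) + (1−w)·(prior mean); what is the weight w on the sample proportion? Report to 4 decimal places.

The Beta prior is conjugate to a Binomial/Bernoulli likelihood; the update adds successes to α and failures to β.
Total number of flips: n = 20 + 8 = 28.
Posterior mean = (α₀+k)/(α₀+β₀+n) = [n/(α₀+β₀+n)]·(k/n) + [(α₀+β₀)/(α₀+β₀+n)]·α₀/(α₀+β₀), so only n and the prior enter the weight.
The weight on the data is w = n/(α₀+β₀+n) = 28/(1.2+4.2+28) = 28/33.4 = 0.8383.

0.8383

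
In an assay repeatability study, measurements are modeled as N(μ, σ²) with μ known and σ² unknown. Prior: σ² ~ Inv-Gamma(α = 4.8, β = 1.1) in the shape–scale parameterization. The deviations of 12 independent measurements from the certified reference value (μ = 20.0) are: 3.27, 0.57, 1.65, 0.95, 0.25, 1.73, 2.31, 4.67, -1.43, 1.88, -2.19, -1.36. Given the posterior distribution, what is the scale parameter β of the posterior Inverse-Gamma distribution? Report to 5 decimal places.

29.63410

With known mean μ and an Inverse-Gamma(α, β) prior on σ², the Normal likelihood is conjugate: posterior is Inv-Gamma(α + n/2, β + Σ(xᵢ−μ)²/2).
Σ(xᵢ−μ)² = (3.27)² + (0.57)² + (1.65)² + (0.95)² + (0.25)² + (1.73)² + (2.31)² + (4.67)² + (-1.43)² + (1.88)² + (-2.19)² + (-1.36)² = 57.0682.
Posterior: Inv-Gamma(4.8 + 12/2, 1.1 + 57.0682/2) = Inv-Gamma(10.80, 29.63410).
Posterior β = 29.63410.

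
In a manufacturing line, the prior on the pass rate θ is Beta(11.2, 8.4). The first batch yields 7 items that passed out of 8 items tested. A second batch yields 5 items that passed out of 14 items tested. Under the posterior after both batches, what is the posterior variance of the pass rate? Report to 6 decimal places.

0.005790

The Beta prior is conjugate to a Binomial/Bernoulli likelihood; the update adds successes to α and failures to β.
After batch 1: Beta(11.2+7, 8.4+1) = Beta(18.2, 9.4).
After batch 2: Beta(18.2+5, 9.4+9) = Beta(23.2, 18.4).
Var = αβ/((α+β)²(α+β+1)) = 23.2·18.4/(41.6²·42.6) = 0.005790.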